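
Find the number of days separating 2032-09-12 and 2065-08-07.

12017

From September 12, 2032 to September 12, 2064: 32 years, of which 8 contain a Feb 29 — 24×365 + 8×366 = 11688 days.
September 2064: 30 − 12 = 18 days remain.
Then 10 full months totalling 304 days.
August 1–7, 2065: 7 days.
Residual: 329 days.
Total: 12017 days.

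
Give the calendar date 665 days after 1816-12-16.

1818-10-12

Count 665 days after December 16, 1816:
December 1816: 31 − 16 = 15 days remain.
Then 21 full months totalling 638 days.
October 1–12, 1818: 12 days.
Total: 15 + 638 + 12 = 665 days.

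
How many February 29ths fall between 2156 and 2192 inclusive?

Years divisible by 4 in [2156, 2192]: 2156, 2160, 2164, 2168, 2172, 2176, 2180, 2184, 2188, 2192.
No century exceptions apply. Count: 10.

10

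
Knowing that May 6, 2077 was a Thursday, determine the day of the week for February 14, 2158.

Tuesday

Day-of-year of May 6, 2077: 126.
Day-of-year of February 14, 2158: 45.
2077 has 365 days, so 365 − 126 = 239 days remain in 2077.
Full years 2078–2157: 61 common + 19 leap = 61×365 + 19×366 = 29219 days.
Total: 239 + 29219 + 45 = 29503 days.
29503 mod 7 = 5, so 5 days after Thursday is Tuesday.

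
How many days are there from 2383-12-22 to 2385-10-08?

656

December 22, 2383 → December 22, 2384: 366 days (2384 is a leap year).
December 2384: 31 − 22 = 9 days remain.
Then 9 full months totalling 273 days.
October 1–8, 2385: 8 days.
Residual: 290 days.
Total: 656 days.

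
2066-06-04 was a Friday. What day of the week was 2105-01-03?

Day-of-year of June 4, 2066: 155.
Day-of-year of January 3, 2105: 3.
2066 has 365 days, so 365 − 155 = 210 days remain in 2066.
Full years 2067–2104: 29 common + 9 leap = 29×365 + 9×366 = 13879 days.
Total: 210 + 13879 + 3 = 14092 days.
14092 mod 7 = 1, so 1 day after Friday is Saturday.

Saturday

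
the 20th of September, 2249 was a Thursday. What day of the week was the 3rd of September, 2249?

Monday

Count forward from the earlier date (September 3, 2249) to the later (September 20, 2249):
Within September 2249: 20 − 3 = 17 days.
17 mod 7 = 3, so 3 days before Thursday is Monday.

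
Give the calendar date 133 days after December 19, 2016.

May 1, 2017

Count 133 days after December 19, 2016:
Day-of-year of December 19, 2016: 354.
Day-of-year of May 1, 2017: 121.
2016 has 366 days, so 366 − 354 = 12 days remain in 2016.
Total: 12 + 121 = 133 days.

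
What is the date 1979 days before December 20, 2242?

July 20, 2237

Count 1979 days before December 20, 2242:
July 20, 2237 → July 20, 2238: 365 days.
July 20, 2238 → July 20, 2239: 365 days.
July 20, 2239 → July 20, 2240: 366 days (2240 is a leap year).
July 20, 2240 → July 20, 2241: 365 days.
July 20, 2241 → July 20, 2242: 365 days.
July 2242: 31 − 20 = 11 days remain.
Then August (31), September (30), October (31), November (30): 31 + 30 + 31 + 30 = 122 days.
December 1–20, 2242: 20 days.
Residual: 153 days.
Total: 1979 days.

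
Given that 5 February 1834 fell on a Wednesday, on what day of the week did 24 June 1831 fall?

Count forward from the earlier date (June 24, 1831) to the later (February 5, 1834):
Day-of-year of June 24, 1831: 175.
Day-of-year of February 5, 1834: 36.
1831 has 365 days, so 365 − 175 = 190 days remain in 1831.
Full years: 1832: 366; 1833: 365. Sum = 731.
Total: 190 + 731 + 36 = 957 days.
957 mod 7 = 5, so 5 days before Wednesday is Friday.

Friday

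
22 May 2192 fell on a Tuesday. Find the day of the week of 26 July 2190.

Monday

Count forward from the earlier date (July 26, 2190) to the later (May 22, 2192):
Day-of-year of July 26, 2190: 207.
Day-of-year of May 22, 2192: 143.
2190 has 365 days, so 365 − 207 = 158 days remain in 2190.
Full years: 2191: 365. Sum = 365.
Total: 158 + 365 + 143 = 666 days.
666 mod 7 = 1, so 1 day before Tuesday is Monday.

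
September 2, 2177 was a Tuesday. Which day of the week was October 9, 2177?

Thursday

September 2177: 30 − 2 = 28 days remain.
October 1–9, 2177: 9 days.
Total: 28 + 9 = 37 days.
37 mod 7 = 2, so 2 days after Tuesday is Thursday.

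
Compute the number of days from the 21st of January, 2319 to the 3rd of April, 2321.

803

January 21, 2319 → January 21, 2320: 365 days.
January 21, 2320 → January 21, 2321: 366 days (2320 is a leap year).
January 2321: 31 − 21 = 10 days remain.
Then February 2321 (28), March (31): 28 + 31 = 59 days.
April 1–3, 2321: 3 days.
Residual: 72 days.
Total: 803 days.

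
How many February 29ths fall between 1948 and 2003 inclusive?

14

Years divisible by 4: 1948, 1952, …, 2000 — 14 in all.
2000 is divisible by 400, so still leap.
No century exceptions apply. Count: 14.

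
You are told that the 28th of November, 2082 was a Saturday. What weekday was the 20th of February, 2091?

Tuesday

From November 28, 2082 to November 28, 2090: 8 years, of which 2 contain a Feb 29 — 6×365 + 2×366 = 2922 days.
November 2090: 30 − 28 = 2 days remain.
Then December (31), January (31): 31 + 31 = 62 days.
February 1–20, 2091: 20 days (2091 is not a leap year).
Residual: 84 days.
Total: 3006 days.
3006 mod 7 = 3, so 3 days after Saturday is Tuesday.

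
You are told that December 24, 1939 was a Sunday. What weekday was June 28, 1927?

Count forward from the earlier date (June 28, 1927) to the later (December 24, 1939):
Day-of-year of June 28, 1927: 179.
Day-of-year of December 24, 1939: 358.
1927 has 365 days, so 365 − 179 = 186 days remain in 1927.
Full years 1928–1938: 8 common + 3 leap = 8×365 + 3×366 = 4018 days.
Total: 186 + 4018 + 358 = 4562 days.
4562 mod 7 = 5, so 5 days before Sunday is Tuesday.

Tuesday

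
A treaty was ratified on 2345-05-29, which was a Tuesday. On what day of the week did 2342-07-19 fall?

Sunday

Count forward from the earlier date (July 19, 2342) to the later (May 29, 2345):
July 19, 2342 → July 19, 2343: 365 days.
July 19, 2343 → July 19, 2344: 366 days (2344 is a leap year).
July 2344: 31 − 19 = 12 days remain.
Then 9 full months totalling 273 days.
May 1–29, 2345: 29 days.
Residual: 314 days.
Total: 1045 days.
1045 mod 7 = 2, so 2 days before Tuesday is Sunday.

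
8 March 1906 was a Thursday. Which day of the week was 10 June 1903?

Wednesday

Count forward from the earlier date (June 10, 1903) to the later (March 8, 1906):
June 10, 1903 → June 10, 1904: 366 days (1904 is a leap year).
June 10, 1904 → June 10, 1905: 365 days.
June 1905: 30 − 10 = 20 days remain.
Then July (31), August (31), September (30), October (31), November (30), December (31), January (31), February 1906 (28): 31 + 31 + 30 + 31 + 30 + 31 + 31 + 28 = 243 days.
March 1–8, 1906: 8 days.
Residual: 271 days.
Total: 1002 days.
1002 mod 7 = 1, so 1 day before Thursday is Wednesday.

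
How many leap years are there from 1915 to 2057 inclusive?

36

Years divisible by 4: 1916, 1920, …, 2056 — 36 in all.
2000 is divisible by 400, so still leap.
No century exceptions apply. Count: 36.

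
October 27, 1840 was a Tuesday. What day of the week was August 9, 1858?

Day-of-year of October 27, 1840: 301.
Day-of-year of August 9, 1858: 221.
1840 has 366 days, so 366 − 301 = 65 days remain in 1840.
Full years 1841–1857: 13 common + 4 leap = 13×365 + 4×366 = 6209 days.
Total: 65 + 6209 + 221 = 6495 days.
6495 mod 7 = 6, so 6 days after Tuesday is Monday.

Monday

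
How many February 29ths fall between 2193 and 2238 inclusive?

10

Years divisible by 4 in [2193, 2238]: 2196, 2200, 2204, 2208, 2212, 2216, 2220, 2224, 2228, 2232, 2236.
Of these, 2200 is divisible by 100 but not 400, so not leap.
Leap years: 11 − 1 = 10.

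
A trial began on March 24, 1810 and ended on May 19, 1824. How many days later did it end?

From March 24, 1810 to March 24, 1824: 14 years, of which 4 contain a Feb 29 — 10×365 + 4×366 = 5114 days.
March 1824: 31 − 24 = 7 days remain.
Then April (30): 30 days.
May 1–19, 1824: 19 days.
Residual: 56 days.
Total: 5170 days.

5170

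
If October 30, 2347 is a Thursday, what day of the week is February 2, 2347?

Count forward from the earlier date (February 2, 2347) to the later (October 30, 2347):
February 2347: 28 − 2 = 26 days remain (2347 is not a leap year, so February has 28 days).
Then March (31), April (30), May (31), June (30), July (31), August (31), September (30): 31 + 30 + 31 + 30 + 31 + 31 + 30 = 214 days.
October 1–30, 2347: 30 days.
Total: 26 + 214 + 30 = 270 days.
270 mod 7 = 4, so 4 days before Thursday is Sunday.

Sunday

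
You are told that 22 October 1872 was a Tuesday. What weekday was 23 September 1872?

Monday

Count forward from the earlier date (September 23, 1872) to the later (October 22, 1872):
September 1872: 30 − 23 = 7 days remain.
October 1–22, 1872: 22 days.
Total: 7 + 22 = 29 days.
29 mod 7 = 1, so 1 day before Tuesday is Monday.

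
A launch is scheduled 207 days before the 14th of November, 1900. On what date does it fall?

the 21st of April, 1900

Count 207 days before November 14, 1900:
April 1900: 30 − 21 = 9 days remain.
Then May (31), June (30), July (31), August (31), September (30), October (31): 31 + 30 + 31 + 31 + 30 + 31 = 184 days.
November 1–14, 1900: 14 days.
Total: 9 + 184 + 14 = 207 days.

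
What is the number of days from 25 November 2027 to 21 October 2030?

Day-of-year of November 25, 2027: 329.
Day-of-year of October 21, 2030: 294.
2027 has 365 days, so 365 − 329 = 36 days remain in 2027.
Full years: 2028: 366; 2029: 365. Sum = 731.
Total: 36 + 731 + 294 = 1061 days.

1061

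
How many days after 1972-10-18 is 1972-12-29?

72

October 1972: 31 − 18 = 13 days remain.
Then November (30): 30 days.
December 1–29, 1972: 29 days.
Total: 13 + 30 + 29 = 72 days.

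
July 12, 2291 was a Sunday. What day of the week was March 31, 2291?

Count forward from the earlier date (March 31, 2291) to the later (July 12, 2291):
March 2291: 31 − 31 = 0 days remain.
Then April (30), May (31), June (30): 30 + 31 + 30 = 91 days.
July 1–12, 2291: 12 days.
Total: 0 + 91 + 12 = 103 days.
103 mod 7 = 5, so 5 days before Sunday is Tuesday.

Tuesday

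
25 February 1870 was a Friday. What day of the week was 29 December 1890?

Day-of-year of February 25, 1870: 56.
Day-of-year of December 29, 1890: 363.
1870 has 365 days, so 365 − 56 = 309 days remain in 1870.
Full years 1871–1889: 14 common + 5 leap = 14×365 + 5×366 = 6940 days.
Total: 309 + 6940 + 363 = 7612 days.
7612 mod 7 = 3, so 3 days after Friday is Monday.

Monday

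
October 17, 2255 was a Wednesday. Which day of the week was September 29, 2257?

Tuesday

Day-of-year of October 17, 2255: 290.
Day-of-year of September 29, 2257: 272.
2255 has 365 days, so 365 − 290 = 75 days remain in 2255.
Full years: 2256: 366. Sum = 366.
Total: 75 + 366 + 272 = 713 days.
713 mod 7 = 6, so 6 days after Wednesday is Tuesday.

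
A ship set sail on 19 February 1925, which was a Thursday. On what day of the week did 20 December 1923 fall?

Count forward from the earlier date (December 20, 1923) to the later (February 19, 1925):
December 1923: 31 − 20 = 11 days remain.
Then 13 full months totalling 397 days.
February 1–19, 1925: 19 days (1925 is not a leap year).
Total: 11 + 397 + 19 = 427 days.
427 is a multiple of 7, so 20 December 1923 falls on the same weekday: Thursday.

Thursday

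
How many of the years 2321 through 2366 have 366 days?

11

Years divisible by 4 in [2321, 2366]: 2324, 2328, 2332, 2336, 2340, 2344, 2348, 2352, 2356, 2360, 2364.
No century exceptions apply. Count: 11.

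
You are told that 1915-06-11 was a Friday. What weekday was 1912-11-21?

Count forward from the earlier date (November 21, 1912) to the later (June 11, 1915):
Day-of-year of November 21, 1912: 326.
Day-of-year of June 11, 1915: 162.
1912 has 366 days, so 366 − 326 = 40 days remain in 1912.
Full years: 1913: 365; 1914: 365. Sum = 730.
Total: 40 + 730 + 162 = 932 days.
932 mod 7 = 1, so 1 day before Friday is Thursday.

Thursday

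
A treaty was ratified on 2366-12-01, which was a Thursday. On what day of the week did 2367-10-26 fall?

Thursday

December 2366: 31 − 1 = 30 days remain.
Then 9 full months totalling 273 days.
October 1–26, 2367: 26 days.
Total: 30 + 273 + 26 = 329 days.
329 is a multiple of 7, so 2367-10-26 falls on the same weekday: Thursday.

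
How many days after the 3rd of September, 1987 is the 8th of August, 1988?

Day-of-year of September 3, 1987: 246.
Day-of-year of August 8, 1988: 221.
1987 has 365 days, so 365 − 246 = 119 days remain in 1987.
Total: 119 + 221 = 340 days.

340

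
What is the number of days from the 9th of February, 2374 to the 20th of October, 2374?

February 2374: 28 − 9 = 19 days remain (2374 is not a leap year, so February has 28 days).
Then March (31), April (30), May (31), June (30), July (31), August (31), September (30): 31 + 30 + 31 + 30 + 31 + 31 + 30 = 214 days.
October 1–20, 2374: 20 days.
Total: 19 + 214 + 20 = 253 days.

253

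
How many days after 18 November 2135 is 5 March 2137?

Day-of-year of November 18, 2135: 322.
Day-of-year of March 5, 2137: 64.
2135 has 365 days, so 365 − 322 = 43 days remain in 2135.
Full years: 2136: 366. Sum = 366.
Total: 43 + 366 + 64 = 473 days.

473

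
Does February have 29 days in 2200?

2200 is not a leap year (divisible by 100 but not 400).

No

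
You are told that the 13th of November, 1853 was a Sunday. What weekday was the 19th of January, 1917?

Day-of-year of November 13, 1853: 317.
Day-of-year of January 19, 1917: 19.
1853 has 365 days, so 365 − 317 = 48 days remain in 1853.
Full years 1854–1916: 48 common + 15 leap = 48×365 + 15×366 = 23010 days.
Total: 48 + 23010 + 19 = 23077 days.
23077 mod 7 = 5, so 5 days after Sunday is Friday.

Friday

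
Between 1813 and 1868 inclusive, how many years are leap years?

Years divisible by 4: 1816, 1820, …, 1868 — 14 in all.
No century exceptions apply. Count: 14.

14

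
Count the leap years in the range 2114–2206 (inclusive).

Years divisible by 4: 2116, 2120, …, 2204 — 23 in all.
Of these, 2200 is divisible by 100 but not 400, so not leap.
Leap years: 23 − 1 = 22.

22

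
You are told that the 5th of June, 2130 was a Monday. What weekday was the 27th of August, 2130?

Sunday

June 2130: 30 − 5 = 25 days remain.
Then July (31): 31 days.
August 1–27, 2130: 27 days.
Total: 25 + 31 + 27 = 83 days.
83 mod 7 = 6, so 6 days after Monday is Sunday.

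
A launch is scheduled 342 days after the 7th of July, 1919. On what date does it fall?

the 13th of June, 1920

Count 342 days after July 7, 1919:
July 1919: 31 − 7 = 24 days remain.
Then 10 full months totalling 305 days.
June 1–13, 1920: 13 days.
Total: 24 + 305 + 13 = 342 days.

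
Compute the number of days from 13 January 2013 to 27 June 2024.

4183

Day-of-year of January 13, 2013: 13.
Day-of-year of June 27, 2024: 179.
2013 has 365 days, so 365 − 13 = 352 days remain in 2013.
Full years 2014–2023: 8 common + 2 leap = 8×365 + 2×366 = 3652 days.
Total: 352 + 3652 + 179 = 4183 days.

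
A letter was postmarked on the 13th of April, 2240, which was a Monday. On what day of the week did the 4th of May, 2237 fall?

Count forward from the earlier date (May 4, 2237) to the later (April 13, 2240):
May 4, 2237 → May 4, 2238: 365 days.
May 4, 2238 → May 4, 2239: 365 days.
May 2239: 31 − 4 = 27 days remain.
Then 10 full months totalling 305 days.
April 1–13, 2240: 13 days.
Residual: 345 days.
Total: 1075 days.
1075 mod 7 = 4, so 4 days before Monday is Thursday.

Thursday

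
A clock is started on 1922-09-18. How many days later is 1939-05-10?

From September 18, 1922 to September 18, 1938: 16 years, of which 4 contain a Feb 29 — 12×365 + 4×366 = 5844 days.
September 1938: 30 − 18 = 12 days remain.
Then October (31), November (30), December (31), January (31), February 1939 (28), March (31), April (30): 31 + 30 + 31 + 31 + 28 + 31 + 30 = 212 days.
May 1–10, 1939: 10 days.
Residual: 234 days.
Total: 6078 days.

6078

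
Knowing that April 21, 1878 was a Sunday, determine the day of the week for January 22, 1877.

Monday

Count forward from the earlier date (January 22, 1877) to the later (April 21, 1878):
January 22, 1877 → January 22, 1878: 365 days.
January 1878: 31 − 22 = 9 days remain.
Then February 1878 (28), March (31): 28 + 31 = 59 days.
April 1–21, 1878: 21 days.
Residual: 89 days.
Total: 454 days.
454 mod 7 = 6, so 6 days before Sunday is Monday.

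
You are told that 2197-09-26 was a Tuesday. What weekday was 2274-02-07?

From September 26, 2197 to September 26, 2273: 76 years, of which 18 contain a Feb 29 — 58×365 + 18×366 = 27758 days.
(2200 is not a leap year (divisible by 100 but not 400).)
September 2273: 30 − 26 = 4 days remain.
Then October (31), November (30), December (31), January (31): 31 + 30 + 31 + 31 = 123 days.
February 1–7, 2274: 7 days (2274 is not a leap year).
Residual: 134 days.
Total: 27892 days.
27892 mod 7 = 4, so 4 days after Tuesday is Saturday.

Saturday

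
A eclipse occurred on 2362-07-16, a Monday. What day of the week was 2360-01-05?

Count forward from the earlier date (January 5, 2360) to the later (July 16, 2362):
January 2360: 31 − 5 = 26 days remain.
Then 29 full months totalling 881 days.
July 1–16, 2362: 16 days.
Total: 26 + 881 + 16 = 923 days.
923 mod 7 = 6, so 6 days before Monday is Tuesday.

Tuesday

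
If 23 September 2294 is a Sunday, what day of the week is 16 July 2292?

Count forward from the earlier date (July 16, 2292) to the later (September 23, 2294):
Day-of-year of July 16, 2292: 198.
Day-of-year of September 23, 2294: 266.
2292 has 366 days, so 366 − 198 = 168 days remain in 2292.
Full years: 2293: 365. Sum = 365.
Total: 168 + 365 + 266 = 799 days.
799 mod 7 = 1, so 1 day before Sunday is Saturday.

Saturday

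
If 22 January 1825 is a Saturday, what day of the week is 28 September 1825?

January 1825: 31 − 22 = 9 days remain.
Then February 1825 (28), March (31), April (30), May (31), June (30), July (31), August (31): 28 + 31 + 30 + 31 + 30 + 31 + 31 = 212 days.
September 1–28, 1825: 28 days.
Total: 9 + 212 + 28 = 249 days.
249 mod 7 = 4, so 4 days after Saturday is Wednesday.

Wednesday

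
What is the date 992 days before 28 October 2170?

9 February 2168

Count 992 days before October 28, 2170:
February 2168: 29 − 9 = 20 days remain (2168 is a leap year, so February has 29 days).
Then 31 full months totalling 944 days.
October 1–28, 2170: 28 days.
Total: 20 + 944 + 28 = 992 days.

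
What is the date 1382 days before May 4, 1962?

July 22, 1958

Count 1382 days before May 4, 1962:
July 22, 1958 → July 22, 1959: 365 days.
July 22, 1959 → July 22, 1960: 366 days (1960 is a leap year).
July 22, 1960 → July 22, 1961: 365 days.
July 1961: 31 − 22 = 9 days remain.
Then 9 full months totalling 273 days.
May 1–4, 1962: 4 days.
Residual: 286 days.
Total: 1382 days.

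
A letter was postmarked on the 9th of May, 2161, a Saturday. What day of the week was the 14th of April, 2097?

Count forward from the earlier date (April 14, 2097) to the later (May 9, 2161):
Day-of-year of April 14, 2097: 104.
Day-of-year of May 9, 2161: 129.
2097 has 365 days, so 365 − 104 = 261 days remain in 2097.
Full years 2098–2160: 48 common + 15 leap = 48×365 + 15×366 = 23010 days.
Total: 261 + 23010 + 129 = 23400 days.
23400 mod 7 = 6, so 6 days before Saturday is Sunday.

Sunday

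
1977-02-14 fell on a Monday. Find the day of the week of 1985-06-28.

From February 14, 1977 to February 14, 1985: 8 years, of which 2 contain a Feb 29 — 6×365 + 2×366 = 2922 days.
February 1985: 28 − 14 = 14 days remain (1985 is not a leap year, so February has 28 days).
Then March (31), April (30), May (31): 31 + 30 + 31 = 92 days.
June 1–28, 1985: 28 days.
Residual: 134 days.
Total: 3056 days.
3056 mod 7 = 4, so 4 days after Monday is Friday.

Friday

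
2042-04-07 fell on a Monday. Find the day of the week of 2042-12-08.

Monday

April 2042: 30 − 7 = 23 days remain.
Then May (31), June (30), July (31), August (31), September (30), October (31), November (30): 31 + 30 + 31 + 31 + 30 + 31 + 30 = 214 days.
December 1–8, 2042: 8 days.
Total: 23 + 214 + 8 = 245 days.
245 is a multiple of 7, so 2042-12-08 falls on the same weekday: Monday.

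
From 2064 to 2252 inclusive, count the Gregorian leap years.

Years divisible by 4: 2064, 2068, …, 2252 — 48 in all.
Of these, 2100, 2200 are divisible by 100 but not 400, so not leap.
Leap years: 48 − 2 = 46.

46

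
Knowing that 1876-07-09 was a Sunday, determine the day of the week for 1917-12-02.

Sunday

From July 9, 1876 to July 9, 1917: 41 years, of which 9 contain a Feb 29 — 32×365 + 9×366 = 14974 days.
(1900 is not a leap year (divisible by 100 but not 400).)
July 1917: 31 − 9 = 22 days remain.
Then August (31), September (30), October (31), November (30): 31 + 30 + 31 + 30 = 122 days.
December 1–2, 1917: 2 days.
Residual: 146 days.
Total: 15120 days.
15120 is a multiple of 7, so 1917-12-02 falls on the same weekday: Sunday.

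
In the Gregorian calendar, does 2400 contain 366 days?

2400 is a leap year (divisible by 400).

Yes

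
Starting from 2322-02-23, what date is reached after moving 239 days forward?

2322-10-20

Count 239 days after February 23, 2322:
February 2322: 28 − 23 = 5 days remain (2322 is not a leap year, so February has 28 days).
Then March (31), April (30), May (31), June (30), July (31), August (31), September (30): 31 + 30 + 31 + 30 + 31 + 31 + 30 = 214 days.
October 1–20, 2322: 20 days.
Total: 5 + 214 + 20 = 239 days.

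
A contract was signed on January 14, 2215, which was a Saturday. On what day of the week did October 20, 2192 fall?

Saturday

Count forward from the earlier date (October 20, 2192) to the later (January 14, 2215):
Day-of-year of October 20, 2192: 294.
Day-of-year of January 14, 2215: 14.
2192 has 366 days, so 366 − 294 = 72 days remain in 2192.
Full years 2193–2214: 18 common + 4 leap = 18×365 + 4×366 = 8034 days.
Total: 72 + 8034 + 14 = 8120 days.
8120 is a multiple of 7, so October 20, 2192 falls on the same weekday: Saturday.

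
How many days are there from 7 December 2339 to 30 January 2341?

420

December 2339: 31 − 7 = 24 days remain.
Then 12 full months totalling 366 days.
January 1–30, 2341: 30 days.
Total: 24 + 366 + 30 = 420 days.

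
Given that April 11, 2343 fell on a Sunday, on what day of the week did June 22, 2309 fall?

Count forward from the earlier date (June 22, 2309) to the later (April 11, 2343):
Day-of-year of June 22, 2309: 173.
Day-of-year of April 11, 2343: 101.
2309 has 365 days, so 365 − 173 = 192 days remain in 2309.
Full years 2310–2342: 25 common + 8 leap = 25×365 + 8×366 = 12053 days.
Total: 192 + 12053 + 101 = 12346 days.
12346 mod 7 = 5, so 5 days before Sunday is Tuesday.

Tuesday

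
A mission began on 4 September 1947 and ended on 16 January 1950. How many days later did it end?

Day-of-year of September 4, 1947: 247.
Day-of-year of January 16, 1950: 16.
1947 has 365 days, so 365 − 247 = 118 days remain in 1947.
Full years: 1948: 366; 1949: 365. Sum = 731.
Total: 118 + 731 + 16 = 865 days.

865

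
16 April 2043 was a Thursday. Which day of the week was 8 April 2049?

Thursday

Day-of-year of April 16, 2043: 106.
Day-of-year of April 8, 2049: 98.
2043 has 365 days, so 365 − 106 = 259 days remain in 2043.
Full years: 2044: 366; 2045: 365; 2046: 365; 2047: 365; 2048: 366. Sum = 1827.
Total: 259 + 1827 + 98 = 2184 days.
2184 is a multiple of 7, so 8 April 2049 falls on the same weekday: Thursday.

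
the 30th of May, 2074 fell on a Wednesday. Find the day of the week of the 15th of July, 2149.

From May 30, 2074 to May 30, 2149: 75 years, of which 18 contain a Feb 29 — 57×365 + 18×366 = 27393 days.
(2100 is not a leap year (divisible by 100 but not 400).)
May 2149: 31 − 30 = 1 day remains.
Then June (30): 30 days.
July 1–15, 2149: 15 days.
Residual: 46 days.
Total: 27439 days.
27439 mod 7 = 6, so 6 days after Wednesday is Tuesday.

Tuesday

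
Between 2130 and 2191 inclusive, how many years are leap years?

15

Years divisible by 4: 2132, 2136, …, 2188 — 15 in all.
No century exceptions apply. Count: 15.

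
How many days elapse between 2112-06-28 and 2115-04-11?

1017

Day-of-year of June 28, 2112: 180.
Day-of-year of April 11, 2115: 101.
2112 has 366 days, so 366 − 180 = 186 days remain in 2112.
Full years: 2113: 365; 2114: 365. Sum = 730.
Total: 186 + 730 + 101 = 1017 days.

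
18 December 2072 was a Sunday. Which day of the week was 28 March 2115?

From December 18, 2072 to December 18, 2114: 42 years, of which 9 contain a Feb 29 — 33×365 + 9×366 = 15339 days.
(2100 is not a leap year (divisible by 100 but not 400).)
December 2114: 31 − 18 = 13 days remain.
Then January (31), February 2115 (28): 31 + 28 = 59 days.
March 1–28, 2115: 28 days.
Residual: 100 days.
Total: 15439 days.
15439 mod 7 = 4, so 4 days after Sunday is Thursday.

Thursday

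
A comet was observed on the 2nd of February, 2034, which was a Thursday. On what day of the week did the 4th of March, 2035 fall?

Sunday

February 2, 2034 → February 2, 2035: 365 days.
February 2035: 28 − 2 = 26 days remain (2035 is not a leap year, so February has 28 days).
March 1–4, 2035: 4 days.
Residual: 30 days.
Total: 395 days.
395 mod 7 = 3, so 3 days after Thursday is Sunday.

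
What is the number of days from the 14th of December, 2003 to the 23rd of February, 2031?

Day-of-year of December 14, 2003: 348.
Day-of-year of February 23, 2031: 54.
2003 has 365 days, so 365 − 348 = 17 days remain in 2003.
Full years 2004–2030: 20 common + 7 leap = 20×365 + 7×366 = 9862 days.
Total: 17 + 9862 + 54 = 9933 days.

9933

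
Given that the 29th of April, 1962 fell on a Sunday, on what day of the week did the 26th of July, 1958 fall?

Count forward from the earlier date (July 26, 1958) to the later (April 29, 1962):
Day-of-year of July 26, 1958: 207.
Day-of-year of April 29, 1962: 119.
1958 has 365 days, so 365 − 207 = 158 days remain in 1958.
Full years: 1959: 365; 1960: 366; 1961: 365. Sum = 1096.
Total: 158 + 1096 + 119 = 1373 days.
1373 mod 7 = 1, so 1 day before Sunday is Saturday.

Saturday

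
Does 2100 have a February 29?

No

2100 is not a leap year (divisible by 100 but not 400).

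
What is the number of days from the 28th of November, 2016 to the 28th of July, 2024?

2799

From November 28, 2016 to November 28, 2023: 7 years, of which 1 contains a Feb 29 — 6×365 + 1×366 = 2556 days.
November 2023: 30 − 28 = 2 days remain.
Then December (31), January (31), February 2024 (29), March (31), April (30), May (31), June (30): 31 + 31 + 29 + 31 + 30 + 31 + 30 = 213 days.
July 1–28, 2024: 28 days.
Residual: 243 days.
Total: 2799 days.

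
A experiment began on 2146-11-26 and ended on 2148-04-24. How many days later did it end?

515

November 2146: 30 − 26 = 4 days remain.
Then 16 full months totalling 487 days.
April 1–24, 2148: 24 days.
Total: 4 + 487 + 24 = 515 days.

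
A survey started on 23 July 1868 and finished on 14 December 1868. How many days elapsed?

144

July 1868: 31 − 23 = 8 days remain.
Then August (31), September (30), October (31), November (30): 31 + 30 + 31 + 30 = 122 days.
December 1–14, 1868: 14 days.
Total: 8 + 122 + 14 = 144 days.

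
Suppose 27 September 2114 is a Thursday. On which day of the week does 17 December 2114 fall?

September 2114: 30 − 27 = 3 days remain.
Then October (31), November (30): 31 + 30 = 61 days.
December 1–17, 2114: 17 days.
Total: 3 + 61 + 17 = 81 days.
81 mod 7 = 4, so 4 days after Thursday is Monday.

Monday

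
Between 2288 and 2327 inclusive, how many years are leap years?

9

Years divisible by 4 in [2288, 2327]: 2288, 2292, 2296, 2300, 2304, 2308, 2312, 2316, 2320, 2324.
Of these, 2300 is divisible by 100 but not 400, so not leap.
Leap years: 10 − 1 = 9.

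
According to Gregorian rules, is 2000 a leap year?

Yes

2000 is a leap year (divisible by 400).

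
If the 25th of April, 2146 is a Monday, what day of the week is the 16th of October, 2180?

From April 25, 2146 to April 25, 2180: 34 years, of which 9 contain a Feb 29 — 25×365 + 9×366 = 12419 days.
April 2180: 30 − 25 = 5 days remain.
Then May (31), June (30), July (31), August (31), September (30): 31 + 30 + 31 + 31 + 30 = 153 days.
October 1–16, 2180: 16 days.
Residual: 174 days.
Total: 12593 days.
12593 is a multiple of 7, so the 16th of October, 2180 falls on the same weekday: Monday.

Monday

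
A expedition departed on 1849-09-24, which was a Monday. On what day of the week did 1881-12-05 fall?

Monday

Day-of-year of September 24, 1849: 267.
Day-of-year of December 5, 1881: 339.
1849 has 365 days, so 365 − 267 = 98 days remain in 1849.
Full years 1850–1880: 23 common + 8 leap = 23×365 + 8×366 = 11323 days.
Total: 98 + 11323 + 339 = 11760 days.
11760 is a multiple of 7, so 1881-12-05 falls on the same weekday: Monday.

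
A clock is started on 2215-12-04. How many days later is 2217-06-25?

Day-of-year of December 4, 2215: 338.
Day-of-year of June 25, 2217: 176.
2215 has 365 days, so 365 − 338 = 27 days remain in 2215.
Full years: 2216: 366. Sum = 366.
Total: 27 + 366 + 176 = 569 days.

569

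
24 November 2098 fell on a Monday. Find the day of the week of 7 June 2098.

Count forward from the earlier date (June 7, 2098) to the later (November 24, 2098):
June 2098: 30 − 7 = 23 days remain.
Then July (31), August (31), September (30), October (31): 31 + 31 + 30 + 31 = 123 days.
November 1–24, 2098: 24 days.
Total: 23 + 123 + 24 = 170 days.
170 mod 7 = 2, so 2 days before Monday is Saturday.

Saturday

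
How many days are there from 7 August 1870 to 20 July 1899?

From August 7, 1870 to August 7, 1898: 28 years, of which 7 contain a Feb 29 — 21×365 + 7×366 = 10227 days.
August 1898: 31 − 7 = 24 days remain.
Then 10 full months totalling 303 days.
July 1–20, 1899: 20 days.
Residual: 347 days.
Total: 10574 days.

10574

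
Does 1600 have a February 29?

Yes

1600 is a leap year (divisible by 400).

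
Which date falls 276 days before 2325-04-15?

2324-07-13

Count 276 days before April 15, 2325:
July 2324: 31 − 13 = 18 days remain.
Then August (31), September (30), October (31), November (30), December (31), January (31), February 2325 (28), March (31): 31 + 30 + 31 + 30 + 31 + 31 + 28 + 31 = 243 days.
April 1–15, 2325: 15 days.
Total: 18 + 243 + 15 = 276 days.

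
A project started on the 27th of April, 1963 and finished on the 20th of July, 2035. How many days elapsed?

Day-of-year of April 27, 1963: 117.
Day-of-year of July 20, 2035: 201.
1963 has 365 days, so 365 − 117 = 248 days remain in 1963.
Full years 1964–2034: 53 common + 18 leap = 53×365 + 18×366 = 25933 days.
Total: 248 + 25933 + 201 = 26382 days.

26382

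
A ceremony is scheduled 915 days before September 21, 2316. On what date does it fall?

March 21, 2314

Count 915 days before September 21, 2316:
Day-of-year of March 21, 2314: 80.
Day-of-year of September 21, 2316: 265.
2314 has 365 days, so 365 − 80 = 285 days remain in 2314.
Full years: 2315: 365. Sum = 365.
Total: 285 + 365 + 265 = 915 days.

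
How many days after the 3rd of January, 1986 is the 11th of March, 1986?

67

January 1986: 31 − 3 = 28 days remain.
Then February 1986 (28): 28 days.
March 1–11, 1986: 11 days.
Total: 28 + 28 + 11 = 67 days.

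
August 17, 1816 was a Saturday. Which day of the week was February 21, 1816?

Wednesday

Count forward from the earlier date (February 21, 1816) to the later (August 17, 1816):
February 1816: 29 − 21 = 8 days remain (1816 is a leap year, so February has 29 days).
Then March (31), April (30), May (31), June (30), July (31): 31 + 30 + 31 + 30 + 31 = 153 days.
August 1–17, 1816: 17 days.
Total: 8 + 153 + 17 = 178 days.
178 mod 7 = 3, so 3 days before Saturday is Wednesday.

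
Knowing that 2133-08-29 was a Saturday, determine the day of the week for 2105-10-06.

Count forward from the earlier date (October 6, 2105) to the later (August 29, 2133):
From October 6, 2105 to October 6, 2132: 27 years, of which 7 contain a Feb 29 — 20×365 + 7×366 = 9862 days.
October 2132: 31 − 6 = 25 days remain.
Then 9 full months totalling 273 days.
August 1–29, 2133: 29 days.
Residual: 327 days.
Total: 10189 days.
10189 mod 7 = 4, so 4 days before Saturday is Tuesday.

Tuesday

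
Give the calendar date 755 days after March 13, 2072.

April 7, 2074

Count 755 days after March 13, 2072:
Day-of-year of March 13, 2072: 73.
Day-of-year of April 7, 2074: 97.
2072 has 366 days, so 366 − 73 = 293 days remain in 2072.
Full years: 2073: 365. Sum = 365.
Total: 293 + 365 + 97 = 755 days.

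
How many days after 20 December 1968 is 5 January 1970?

381

December 20, 1968 → December 20, 1969: 365 days.
December 1969: 31 − 20 = 11 days remain.
January 1–5, 1970: 5 days.
Residual: 16 days.
Total: 381 days.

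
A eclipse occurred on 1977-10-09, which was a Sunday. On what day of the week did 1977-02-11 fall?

Count forward from the earlier date (February 11, 1977) to the later (October 9, 1977):
February 1977: 28 − 11 = 17 days remain (1977 is not a leap year, so February has 28 days).
Then March (31), April (30), May (31), June (30), July (31), August (31), September (30): 31 + 30 + 31 + 30 + 31 + 31 + 30 = 214 days.
October 1–9, 1977: 9 days.
Total: 17 + 214 + 9 = 240 days.
240 mod 7 = 2, so 2 days before Sunday is Friday.

Friday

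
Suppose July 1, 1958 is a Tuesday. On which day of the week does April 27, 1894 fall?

Friday

Count forward from the earlier date (April 27, 1894) to the later (July 1, 1958):
Day-of-year of April 27, 1894: 117.
Day-of-year of July 1, 1958: 182.
1894 has 365 days, so 365 − 117 = 248 days remain in 1894.
Full years 1895–1957: 48 common + 15 leap = 48×365 + 15×366 = 23010 days.
Total: 248 + 23010 + 182 = 23440 days.
23440 mod 7 = 4, so 4 days before Tuesday is Friday.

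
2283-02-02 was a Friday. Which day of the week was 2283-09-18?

Tuesday

February 2283: 28 − 2 = 26 days remain (2283 is not a leap year, so February has 28 days).
Then March (31), April (30), May (31), June (30), July (31), August (31): 31 + 30 + 31 + 30 + 31 + 31 = 184 days.
September 1–18, 2283: 18 days.
Total: 26 + 184 + 18 = 228 days.
228 mod 7 = 4, so 4 days after Friday is Tuesday.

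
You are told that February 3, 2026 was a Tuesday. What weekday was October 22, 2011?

Saturday

Count forward from the earlier date (October 22, 2011) to the later (February 3, 2026):
From October 22, 2011 to October 22, 2025: 14 years, of which 4 contain a Feb 29 — 10×365 + 4×366 = 5114 days.
October 2025: 31 − 22 = 9 days remain.
Then November (30), December (31), January (31): 30 + 31 + 31 = 92 days.
February 1–3, 2026: 3 days (2026 is not a leap year).
Residual: 104 days.
Total: 5218 days.
5218 mod 7 = 3, so 3 days before Tuesday is Saturday.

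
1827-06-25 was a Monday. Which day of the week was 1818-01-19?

Count forward from the earlier date (January 19, 1818) to the later (June 25, 1827):
Day-of-year of January 19, 1818: 19.
Day-of-year of June 25, 1827: 176.
1818 has 365 days, so 365 − 19 = 346 days remain in 1818.
Full years 1819–1826: 6 common + 2 leap = 6×365 + 2×366 = 2922 days.
Total: 346 + 2922 + 176 = 3444 days.
3444 is a multiple of 7, so 1818-01-19 falls on the same weekday: Monday.

Monday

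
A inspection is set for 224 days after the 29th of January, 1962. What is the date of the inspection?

the 10th of September, 1962

Count 224 days after January 29, 1962:
January 1962: 31 − 29 = 2 days remain.
Then February 1962 (28), March (31), April (30), May (31), June (30), July (31), August (31): 28 + 31 + 30 + 31 + 30 + 31 + 31 = 212 days.
September 1–10, 1962: 10 days.
Total: 2 + 212 + 10 = 224 days.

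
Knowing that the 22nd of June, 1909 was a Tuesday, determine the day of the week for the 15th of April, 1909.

Count forward from the earlier date (April 15, 1909) to the later (June 22, 1909):
April 1909: 30 − 15 = 15 days remain.
Then May (31): 31 days.
June 1–22, 1909: 22 days.
Total: 15 + 31 + 22 = 68 days.
68 mod 7 = 5, so 5 days before Tuesday is Thursday.

Thursday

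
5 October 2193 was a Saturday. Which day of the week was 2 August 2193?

Friday

Count forward from the earlier date (August 2, 2193) to the later (October 5, 2193):
August 2193: 31 − 2 = 29 days remain.
Then September (30): 30 days.
October 1–5, 2193: 5 days.
Total: 29 + 30 + 5 = 64 days.
64 mod 7 = 1, so 1 day before Saturday is Friday.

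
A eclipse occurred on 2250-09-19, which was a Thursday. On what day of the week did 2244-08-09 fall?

Friday

Count forward from the earlier date (August 9, 2244) to the later (September 19, 2250):
Day-of-year of August 9, 2244: 222.
Day-of-year of September 19, 2250: 262.
2244 has 366 days, so 366 − 222 = 144 days remain in 2244.
Full years: 2245: 365; 2246: 365; 2247: 365; 2248: 366; 2249: 365. Sum = 1826.
Total: 144 + 1826 + 262 = 2232 days.
2232 mod 7 = 6, so 6 days before Thursday is Friday.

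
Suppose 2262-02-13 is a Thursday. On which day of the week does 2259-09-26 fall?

Count forward from the earlier date (September 26, 2259) to the later (February 13, 2262):
Day-of-year of September 26, 2259: 269.
Day-of-year of February 13, 2262: 44.
2259 has 365 days, so 365 − 269 = 96 days remain in 2259.
Full years: 2260: 366; 2261: 365. Sum = 731.
Total: 96 + 731 + 44 = 871 days.
871 mod 7 = 3, so 3 days before Thursday is Monday.

Monday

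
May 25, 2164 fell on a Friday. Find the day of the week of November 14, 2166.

Friday

Day-of-year of May 25, 2164: 146.
Day-of-year of November 14, 2166: 318.
2164 has 366 days, so 366 − 146 = 220 days remain in 2164.
Full years: 2165: 365. Sum = 365.
Total: 220 + 365 + 318 = 903 days.
903 is a multiple of 7, so November 14, 2166 falls on the same weekday: Friday.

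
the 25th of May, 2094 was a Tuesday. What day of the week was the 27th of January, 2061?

Count forward from the earlier date (January 27, 2061) to the later (May 25, 2094):
From January 27, 2061 to January 27, 2094: 33 years, of which 8 contain a Feb 29 — 25×365 + 8×366 = 12053 days.
January 2094: 31 − 27 = 4 days remain.
Then February 2094 (28), March (31), April (30): 28 + 31 + 30 = 89 days.
May 1–25, 2094: 25 days.
Residual: 118 days.
Total: 12171 days.
12171 mod 7 = 5, so 5 days before Tuesday is Thursday.

Thursday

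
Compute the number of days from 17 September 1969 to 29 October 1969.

September 1969: 30 − 17 = 13 days remain.
October 1–29, 1969: 29 days.
Total: 13 + 29 = 42 days.

42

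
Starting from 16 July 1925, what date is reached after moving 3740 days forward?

12 October 1935

Count 3740 days after July 16, 1925:
From July 16, 1925 to July 16, 1935: 10 years, of which 2 contain a Feb 29 — 8×365 + 2×366 = 3652 days.
July 1935: 31 − 16 = 15 days remain.
Then August (31), September (30): 31 + 30 = 61 days.
October 1–12, 1935: 12 days.
Residual: 88 days.
Total: 3740 days.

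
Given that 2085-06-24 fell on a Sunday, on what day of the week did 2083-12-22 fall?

Count forward from the earlier date (December 22, 2083) to the later (June 24, 2085):
December 22, 2083 → December 22, 2084: 366 days (2084 is a leap year).
December 2084: 31 − 22 = 9 days remain.
Then January (31), February 2085 (28), March (31), April (30), May (31): 31 + 28 + 31 + 30 + 31 = 151 days.
June 1–24, 2085: 24 days.
Residual: 184 days.
Total: 550 days.
550 mod 7 = 4, so 4 days before Sunday is Wednesday.

Wednesday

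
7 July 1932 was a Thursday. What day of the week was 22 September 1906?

Saturday

Count forward from the earlier date (September 22, 1906) to the later (July 7, 1932):
From September 22, 1906 to September 22, 1931: 25 years, of which 6 contain a Feb 29 — 19×365 + 6×366 = 9131 days.
September 1931: 30 − 22 = 8 days remain.
Then 9 full months totalling 274 days.
July 1–7, 1932: 7 days.
Residual: 289 days.
Total: 9420 days.
9420 mod 7 = 5, so 5 days before Thursday is Saturday.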